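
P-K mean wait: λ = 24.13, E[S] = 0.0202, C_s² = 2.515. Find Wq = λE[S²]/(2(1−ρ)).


ρ = λ·E[S] = 24.13·0.0202 = 0.4874
E[S²] = E[S]²(1+C_s²) = 0.0202²·(1+2.515) = 0.001434
Wq = λ·E[S²]/(2(1−ρ)) = 24.13·0.001434/(2·0.5126) = 0.03376 hr

Final: 0.03376 hr


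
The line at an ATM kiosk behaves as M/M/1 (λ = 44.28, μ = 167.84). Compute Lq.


ρ = 44.28/167.84 = 0.2638
Lq = ρ²/(1−ρ) = 0.06960/0.7362 = 0.09455

Final: 0.09455


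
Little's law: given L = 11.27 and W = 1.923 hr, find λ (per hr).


λ = L/W = 11.27/1.923 = 5.8606 /hr

Final: 5.8606 /hr


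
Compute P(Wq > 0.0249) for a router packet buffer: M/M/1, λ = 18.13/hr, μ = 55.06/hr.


ρ = 18.13/55.06 = 0.3293
P(Wq > t) = ρ·e^{−(μ−λ)t} = 0.3293·e^{−0.9196}
= 0.3293·0.398696 = 0.131281

Final: 0.131281


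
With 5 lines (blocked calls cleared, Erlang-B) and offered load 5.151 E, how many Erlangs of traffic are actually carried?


B(5,5.151) = 0.296998 (Erlang-B)
Carried load = a(1 − B) = 5.151·(1 − 0.296998) = 5.151·0.703002 = 3.6212 E

Final: 3.6212 Erlangs


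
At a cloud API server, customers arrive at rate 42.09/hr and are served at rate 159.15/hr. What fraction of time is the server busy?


ρ = λ/μ = 42.09/159.15 = 0.2645

Final: 0.2645


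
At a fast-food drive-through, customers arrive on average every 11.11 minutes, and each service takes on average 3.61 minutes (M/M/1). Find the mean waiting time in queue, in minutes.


λ = 60/11.11 = 5.4005 /hr
μ = 60/3.61 = 16.6205 /hr
ρ = λ/μ = 5.4005/16.6205 = 0.3249
Wq = ρ/(μ−λ) = 0.3249/(16.6205−5.4005) = 0.02896 hr
In minutes: 0.02896·60 = 1.738 min

Final: 1.738 min


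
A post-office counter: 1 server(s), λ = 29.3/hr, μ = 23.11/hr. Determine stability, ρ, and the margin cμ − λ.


Total capacity cμ = 1·23.11 = 23.11/hr
ρ = λ/(cμ) = 29.3/23.11 = 1.2678
Stable ⇔ ρ < 1: NO
Spare capacity = cμ − λ = 23.11 − 29.3 = -6.19/hr

Final: ρ = 1.2678; unstable; margin = -6.19/hr


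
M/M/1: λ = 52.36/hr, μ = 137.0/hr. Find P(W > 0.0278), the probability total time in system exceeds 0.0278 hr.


W ~ Exponential(μ−λ) for M/M/1.
μ − λ = 137.0 − 52.36 = 84.6400
P(W > t) = e^{−(μ−λ)t} = e^{−2.3530} = 0.095084

Final: 0.095084


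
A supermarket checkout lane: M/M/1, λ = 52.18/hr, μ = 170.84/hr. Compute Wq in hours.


ρ = 52.18/170.84 = 0.3054
Wq = ρ/(μ−λ) = 0.3054/(170.84 − 52.18) = 0.3054/118.66 = 0.002574 hr

Final: 0.002574 hr


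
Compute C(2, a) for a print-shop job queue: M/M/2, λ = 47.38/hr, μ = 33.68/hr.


a = λ/μ = 1.4068; ρ = a/2 = 0.7034
P₀ = 0.174133 (from M/M/c formula)
C(c,a) = [a^c/(c!(1−ρ))]·P₀ = [1.97900/(2·0.2966)]·0.174133
= 3.33597·0.174133 = 0.580902

Final: 0.580902


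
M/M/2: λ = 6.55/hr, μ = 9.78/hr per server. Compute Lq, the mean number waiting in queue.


a = λ/μ = 0.6697; ρ = a/2 = 0.3349
P₀ = 0.498277
Lq = P₀·a^c·ρ / (c!·(1−ρ)²) = 0.498277·0.44854·0.3349/(2·0.44240)
= 0.08459

Final: 0.08459


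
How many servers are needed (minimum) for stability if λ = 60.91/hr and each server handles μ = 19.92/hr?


Stability requires cμ > λ ⇔ c > λ/μ.
λ/μ = 60.91/19.92 = 3.0577
Minimum integer c = ⌊3.0577⌋ + 1 = 4
Check: 4·19.92 = 79.68 > 60.91, while 3·19.92 = 59.76 ≤ 60.91

Final: 4 servers


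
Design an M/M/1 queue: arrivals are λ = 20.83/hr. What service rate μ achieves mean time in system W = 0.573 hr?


W = 1/(μ−λ) ⇒ μ − λ = 1/W = 1/0.573 = 1.7452
μ = λ + 1/W = 20.83 + 1.7452 = 22.5752 per hr

Final: 22.5752 /hr


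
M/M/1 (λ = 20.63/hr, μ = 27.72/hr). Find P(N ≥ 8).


ρ = 20.63/27.72 = 0.7442
P(N ≥ n) = ρ^n = 0.7442^8 = 0.094113

Final: 0.094113


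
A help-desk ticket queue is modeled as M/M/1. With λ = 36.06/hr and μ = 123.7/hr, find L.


ρ = λ/μ = 36.06/123.7 = 0.2915
L = ρ/(1−ρ) = 0.2915/(1 − 0.2915) = 0.2915/0.7085 = 0.4115

Final: 0.4115


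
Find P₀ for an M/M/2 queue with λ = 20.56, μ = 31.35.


a = λ/μ = 20.56/31.35 = 0.6558; ρ = a/c = 0.3279
Σ_{k=0}^{1} a^k/k! (terms k=0..1) = 1.00000 + 0.65582 = 1.65582
Tail: a^2/(2!(1−ρ)) = 0.43010/(2·0.6721) = 0.31997
P₀ = 1/(1.65582 + 0.31997) = 1/1.97579 = 0.506125

Final: 0.506125


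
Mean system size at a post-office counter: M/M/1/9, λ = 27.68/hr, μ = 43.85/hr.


ρ = 27.68/43.85 = 0.6312
L = ρ[1 − (K+1)ρ^K + Kρ^(K+1)] / [(1−ρ)(1−ρ^(K+1))]
Numerator: 0.6312·(1 − 10·0.015914 + 9·0.010045) = 0.587859
Denominator: (0.3688)·(0.989955) = 0.365053
L = 0.587859/0.365053 = 1.6103

Final: 1.6103


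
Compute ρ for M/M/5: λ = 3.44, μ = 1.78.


ρ = λ/(cμ) = 3.44/(5·1.78) = 3.44/8.90 = 0.3865

Final: 0.3865


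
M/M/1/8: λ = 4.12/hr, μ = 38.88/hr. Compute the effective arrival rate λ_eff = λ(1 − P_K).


ρ = 0.1060; P_K = (1−ρ)ρ^8/(1−ρ^9) = 0.00000001421
λ_eff = λ(1 − P_K) = 4.12·(1 − 0.00000001421) = 4.12·1.000000 = 4.1200 /hr

Final: 4.1200 /hr


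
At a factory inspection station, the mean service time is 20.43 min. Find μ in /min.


μ = 1/(service time) in consistent units.
1 minute = 1 min, so μ = 1/20.43 = 0.04895 per minute

Final: 0.04895 /min


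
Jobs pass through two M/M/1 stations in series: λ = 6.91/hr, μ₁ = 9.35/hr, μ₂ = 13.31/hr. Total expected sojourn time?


Each node sees arrival rate λ = 6.91/hr (tandem ⇒ throughput preserved).
W₁ = 1/(μ₁−λ) = 1/(9.35−6.91) = 0.40984 hr
W₂ = 1/(μ₂−λ) = 1/(13.31−6.91) = 0.15625 hr
W_total = W₁ + W₂ = 0.40984 + 0.15625 = 0.56609 hr

Final: 0.56609 hr


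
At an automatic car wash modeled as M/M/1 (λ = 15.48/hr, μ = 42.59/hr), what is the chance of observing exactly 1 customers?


ρ = 15.48/42.59 = 0.3635
P_n = (1−ρ)·ρ^n = (1 − 0.3635)·0.3635^1 = 0.6365·0.363466 = 0.231358

Final: 0.231358


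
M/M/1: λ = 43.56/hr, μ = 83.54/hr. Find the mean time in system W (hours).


W = 1/(μ−λ) = 1/(83.54 − 43.56) = 1/39.98 = 0.02501 hr

Final: 0.02501 hr


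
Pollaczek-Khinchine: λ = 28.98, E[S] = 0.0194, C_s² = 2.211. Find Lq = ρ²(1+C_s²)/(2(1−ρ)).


ρ = λ·E[S] = 28.98·0.0194 = 0.5622
Lq = ρ²(1+C_s²)/(2(1−ρ)) = 0.3161·(1+2.211)/(2·0.4378)
= 0.3161·3.2110/0.8756 = 1.15917

Final: 1.15917


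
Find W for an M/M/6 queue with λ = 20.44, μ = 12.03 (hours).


a = 1.6991; ρ = 0.2832; P₀ = 0.182751
Lq = P₀·a^c·ρ/(c!(1−ρ)²) = 0.003366
Wq = Lq/λ = 0.003366/20.44 = 0.0001647 hr
W = Wq + 1/μ = 0.0001647 + 0.08313 = 0.08329 hr

Final: 0.08329 hr


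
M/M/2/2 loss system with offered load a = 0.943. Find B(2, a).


B(c,a) = (a^c/c!) / Σ_{k=0}^{c} a^k/k!
a^2/2! = 0.444624
Σ terms (k=0..2): 1.00000 + 0.94300 + 0.44462 = 2.387624
B = 0.444624/2.387624 = 0.186220

Final: 0.186220


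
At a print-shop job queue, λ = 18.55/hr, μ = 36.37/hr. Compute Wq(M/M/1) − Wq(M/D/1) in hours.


ρ = 18.55/36.37 = 0.5100
Wq(M/M/1) = ρ/(μ−λ) = 0.5100/17.82 = 0.02862 hr
Wq(M/D/1) = ρ/(2(μ−λ)) = 0.01431 hr
Savings = 0.02862 − 0.01431 = 0.01431 hr

Final: 0.01431 hr


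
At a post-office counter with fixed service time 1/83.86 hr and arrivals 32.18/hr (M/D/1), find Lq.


ρ = 32.18/83.86 = 0.3837
M/D/1: Lq = ρ²/(2(1−ρ)) = 0.1473/(2·0.6163) = 0.11947

Final: 0.11947


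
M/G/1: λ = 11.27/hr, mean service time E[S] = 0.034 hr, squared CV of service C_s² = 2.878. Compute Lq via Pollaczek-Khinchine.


ρ = λ·E[S] = 11.27·0.034 = 0.3832
Lq = ρ²(1+C_s²)/(2(1−ρ)) = 0.1468·(1+2.878)/(2·0.6168)
= 0.1468·3.8780/1.2336 = 0.46156

Final: 0.46156


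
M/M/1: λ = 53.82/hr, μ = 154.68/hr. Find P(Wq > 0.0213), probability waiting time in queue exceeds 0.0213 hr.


ρ = 53.82/154.68 = 0.3479
P(Wq > t) = ρ·e^{−(μ−λ)t} = 0.3479·e^{−2.1483}
= 0.3479·0.116680 = 0.040598

Final: 0.040598


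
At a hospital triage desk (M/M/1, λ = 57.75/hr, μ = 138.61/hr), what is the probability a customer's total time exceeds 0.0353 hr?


W ~ Exponential(μ−λ) for M/M/1.
μ − λ = 138.61 − 57.75 = 80.8600
P(W > t) = e^{−(μ−λ)t} = e^{−2.8544} = 0.057593

Final: 0.057593


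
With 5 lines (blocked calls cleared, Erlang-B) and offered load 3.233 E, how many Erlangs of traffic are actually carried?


B(5,3.233) = 0.130315 (Erlang-B)
Carried load = a(1 − B) = 3.233·(1 − 0.130315) = 3.233·0.869685 = 2.8117 E

Final: 2.8117 Erlangs


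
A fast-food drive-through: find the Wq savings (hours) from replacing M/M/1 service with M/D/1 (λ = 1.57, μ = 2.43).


ρ = 1.57/2.43 = 0.6461
Wq(M/M/1) = ρ/(μ−λ) = 0.6461/0.8600 = 0.75127 hr
Wq(M/D/1) = ρ/(2(μ−λ)) = 0.37563 hr
Savings = 0.75127 − 0.37563 = 0.37563 hr

Final: 0.37563 hr


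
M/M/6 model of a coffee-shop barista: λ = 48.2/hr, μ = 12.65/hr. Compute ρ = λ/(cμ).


ρ = λ/(cμ) = 48.2/(6·12.65) = 48.2/75.90 = 0.6350

Final: 0.6350


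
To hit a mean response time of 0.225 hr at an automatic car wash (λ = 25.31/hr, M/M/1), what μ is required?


W = 1/(μ−λ) ⇒ μ − λ = 1/W = 1/0.225 = 4.4444
μ = λ + 1/W = 25.31 + 4.4444 = 29.7544 per hr

Final: 29.7544 /hr


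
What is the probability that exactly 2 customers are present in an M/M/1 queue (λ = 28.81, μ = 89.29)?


ρ = 28.81/89.29 = 0.3227
P_n = (1−ρ)·ρ^n = (1 − 0.3227)·0.3227^2 = 0.6773·0.104107 = 0.070516

Final: 0.070516


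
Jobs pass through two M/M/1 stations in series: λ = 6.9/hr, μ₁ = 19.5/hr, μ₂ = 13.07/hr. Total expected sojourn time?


Each node sees arrival rate λ = 6.9/hr (tandem ⇒ throughput preserved).
W₁ = 1/(μ₁−λ) = 1/(19.5−6.9) = 0.07937 hr
W₂ = 1/(μ₂−λ) = 1/(13.07−6.9) = 0.16207 hr
W_total = W₁ + W₂ = 0.07937 + 0.16207 = 0.24144 hr

Final: 0.24144 hr


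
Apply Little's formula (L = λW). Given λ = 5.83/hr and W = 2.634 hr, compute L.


L = λW = 5.83·2.634 = 15.3562

Final: 15.3562


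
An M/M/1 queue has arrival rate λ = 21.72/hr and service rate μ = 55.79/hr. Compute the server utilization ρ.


ρ = λ/μ = 21.72/55.79 = 0.3893

Final: 0.3893


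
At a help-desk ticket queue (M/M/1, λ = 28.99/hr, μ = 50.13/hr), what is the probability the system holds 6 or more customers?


ρ = 28.99/50.13 = 0.5783
P(N ≥ n) = ρ^n = 0.5783^6 = 0.037403

Final: 0.037403


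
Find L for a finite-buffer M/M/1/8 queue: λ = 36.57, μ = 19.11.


ρ = 36.57/19.11 = 1.9137
L = ρ[1 − (K+1)ρ^K + Kρ^(K+1)] / [(1−ρ)(1−ρ^(K+1))]
Numerator: 1.9137·(1 − 9·179.851551 + 8·344.174317) = 2173.399656
Denominator: (-0.9137)·(-343.174317) = 313.543882
L = 2173.399656/313.543882 = 6.9317

Final: 6.9317


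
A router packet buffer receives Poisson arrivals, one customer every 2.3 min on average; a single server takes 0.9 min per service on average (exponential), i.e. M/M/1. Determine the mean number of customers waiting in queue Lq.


λ = 60/2.3 = 26.0870 /hr
μ = 60/0.9 = 66.6667 /hr
ρ = λ/μ = 26.0870/66.6667 = 0.3913
Lq = ρ²/(1−ρ) = 0.1531/0.6087 = 0.2516

Final: 0.2516


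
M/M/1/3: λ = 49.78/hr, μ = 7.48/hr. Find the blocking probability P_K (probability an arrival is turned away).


ρ = λ/μ = 49.78/7.48 = 6.6551
P_K = (1−ρ)ρ^K/(1−ρ^(K+1)) = (-5.6551·294.754119)/(1 − 1961.612307)
= -1666.858188/-1960.612307 = 0.850172

Final: 0.850172


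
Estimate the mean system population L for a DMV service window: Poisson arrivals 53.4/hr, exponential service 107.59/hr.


ρ = λ/μ = 53.4/107.59 = 0.4963
L = ρ/(1−ρ) = 0.4963/(1 − 0.4963) = 0.4963/0.5037 = 0.9854

Final: 0.9854


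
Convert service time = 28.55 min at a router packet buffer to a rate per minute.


μ = 1/(service time) in consistent units.
1 minute = 1 min, so μ = 1/28.55 = 0.03503 per minute

Final: 0.03503 /min


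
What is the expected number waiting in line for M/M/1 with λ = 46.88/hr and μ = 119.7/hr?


ρ = 46.88/119.7 = 0.3916
Lq = ρ²/(1−ρ) = 0.1534/0.6084 = 0.2521

Final: 0.2521


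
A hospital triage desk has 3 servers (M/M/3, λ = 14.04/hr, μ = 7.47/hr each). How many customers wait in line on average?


a = λ/μ = 1.8795; ρ = a/3 = 0.6265
P₀ = 0.131430
Lq = P₀·a^c·ρ / (c!·(1−ρ)²) = 0.131430·6.63956·0.6265/(6·0.13950)
= 0.65319

Final: 0.65319


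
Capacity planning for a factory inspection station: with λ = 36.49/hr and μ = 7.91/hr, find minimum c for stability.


Stability requires cμ > λ ⇔ c > λ/μ.
λ/μ = 36.49/7.91 = 4.6131
Minimum integer c = ⌊4.6131⌋ + 1 = 5
Check: 5·7.91 = 39.55 > 36.49, while 4·7.91 = 31.64 ≤ 36.49

Final: 5 servers


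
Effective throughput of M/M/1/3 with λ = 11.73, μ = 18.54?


ρ = 0.6327; P_K = (1−ρ)ρ^3/(1−ρ^4) = 0.110775
λ_eff = λ(1 − P_K) = 11.73·(1 − 0.110775) = 11.73·0.889225 = 10.4306 /hr

Final: 10.4306 /hr


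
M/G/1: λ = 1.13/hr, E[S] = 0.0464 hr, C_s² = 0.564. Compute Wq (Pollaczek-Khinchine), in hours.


ρ = λ·E[S] = 1.13·0.0464 = 0.05243
E[S²] = E[S]²(1+C_s²) = 0.0464²·(1+0.564) = 0.003367
Wq = λ·E[S²]/(2(1−ρ)) = 1.13·0.003367/(2·0.9476) = 0.002008 hr

Final: 0.002008 hr


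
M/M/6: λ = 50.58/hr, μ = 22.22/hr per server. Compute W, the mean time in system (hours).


a = 2.2763; ρ = 0.3794; P₀ = 0.102329
Lq = P₀·a^c·ρ/(c!(1−ρ)²) = 0.01948
Wq = Lq/λ = 0.01948/50.58 = 0.0003851 hr
W = Wq + 1/μ = 0.0003851 + 0.04500 = 0.04539 hr

Final: 0.04539 hr


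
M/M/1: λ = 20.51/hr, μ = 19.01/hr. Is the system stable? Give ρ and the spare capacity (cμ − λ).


Total capacity cμ = 1·19.01 = 19.01/hr
ρ = λ/(cμ) = 20.51/19.01 = 1.0789
Stable ⇔ ρ < 1: NO
Spare capacity = cμ − λ = 19.01 − 20.51 = -1.50/hr

Final: ρ = 1.0789; unstable; margin = -1.50/hr


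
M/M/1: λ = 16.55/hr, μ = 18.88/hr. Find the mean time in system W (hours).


W = 1/(μ−λ) = 1/(18.88 − 16.55) = 1/2.33 = 0.4292 hr

Final: 0.4292 hr


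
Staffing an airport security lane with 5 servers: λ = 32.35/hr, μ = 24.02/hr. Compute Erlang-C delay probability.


a = λ/μ = 1.3468; ρ = a/5 = 0.2694
P₀ = 0.259842 (from M/M/c formula)
C(c,a) = [a^c/(c!(1−ρ))]·P₀ = [4.43105/(120·0.7306)]·0.259842
= 0.05054·0.259842 = 0.013132

Final: 0.013132


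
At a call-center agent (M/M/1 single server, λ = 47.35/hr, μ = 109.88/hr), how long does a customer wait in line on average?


ρ = 47.35/109.88 = 0.4309
Wq = ρ/(μ−λ) = 0.4309/(109.88 − 47.35) = 0.4309/62.53 = 0.006891 hr

Final: 0.006891 hr


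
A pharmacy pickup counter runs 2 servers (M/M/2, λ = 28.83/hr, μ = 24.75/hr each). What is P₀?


a = λ/μ = 28.83/24.75 = 1.1648; ρ = a/c = 0.5824
Σ_{k=0}^{1} a^k/k! (terms k=0..1) = 1.00000 + 1.16485 = 2.16485
Tail: a^2/(2!(1−ρ)) = 1.35687/(2·0.4176) = 1.62470
P₀ = 1/(2.16485 + 1.62470) = 1/3.78955 = 0.263884

Final: 0.263884


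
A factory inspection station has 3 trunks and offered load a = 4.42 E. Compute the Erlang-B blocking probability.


B(c,a) = (a^c/c!) / Σ_{k=0}^{c} a^k/k!
a^3/3! = 14.391815
Σ terms (k=0..3): 1.00000 + 4.42000 + 9.76820 + 14.39181 = 29.580015
B = 14.391815/29.580015 = 0.486538

Final: 0.486538


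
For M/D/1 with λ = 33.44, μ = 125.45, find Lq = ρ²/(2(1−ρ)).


ρ = 33.44/125.45 = 0.2666
M/D/1: Lq = ρ²/(2(1−ρ)) = 0.07105/(2·0.7334) = 0.04844

Final: 0.04844


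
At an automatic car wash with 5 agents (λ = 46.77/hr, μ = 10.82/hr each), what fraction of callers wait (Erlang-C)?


a = λ/μ = 4.3226; ρ = a/5 = 0.8645
P₀ = 0.007381 (from M/M/c formula)
C(c,a) = [a^c/(c!(1−ρ))]·P₀ = [1509.03928/(120·0.1355)]·0.007381
= 92.81381·0.007381 = 0.685046

Final: 0.685046


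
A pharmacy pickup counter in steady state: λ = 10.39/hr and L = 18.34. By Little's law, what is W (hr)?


W = L/λ = 18.34/10.39 = 1.7652 hr

Final: 1.7652 hr


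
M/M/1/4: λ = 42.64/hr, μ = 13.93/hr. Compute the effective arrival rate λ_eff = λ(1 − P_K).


ρ = 3.0610; P_K = (1−ρ)ρ^4/(1−ρ^5) = 0.675826
λ_eff = λ(1 − P_K) = 42.64·(1 − 0.675826) = 42.64·0.324174 = 13.8228 /hr

Final: 13.8228 /hr


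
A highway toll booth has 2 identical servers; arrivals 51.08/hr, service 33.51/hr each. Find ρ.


ρ = λ/(cμ) = 51.08/(2·33.51) = 51.08/67.02 = 0.7622

Final: 0.7622


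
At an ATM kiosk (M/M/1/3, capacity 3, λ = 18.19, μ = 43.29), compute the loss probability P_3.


ρ = λ/μ = 18.19/43.29 = 0.4202
P_K = (1−ρ)ρ^K/(1−ρ^(K+1)) = (0.5798·0.074188)/(1 − 0.031173)
= 0.043015/0.968827 = 0.044399

Final: 0.044399


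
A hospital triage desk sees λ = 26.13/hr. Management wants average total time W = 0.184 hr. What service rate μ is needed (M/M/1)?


W = 1/(μ−λ) ⇒ μ − λ = 1/W = 1/0.184 = 5.4348
μ = λ + 1/W = 26.13 + 5.4348 = 31.5648 per hr

Final: 31.5648 /hr


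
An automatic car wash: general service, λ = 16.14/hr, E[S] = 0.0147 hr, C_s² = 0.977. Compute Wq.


ρ = λ·E[S] = 16.14·0.0147 = 0.2373
E[S²] = E[S]²(1+C_s²) = 0.0147²·(1+0.977) = 0.0004272
Wq = λ·E[S²]/(2(1−ρ)) = 16.14·0.0004272/(2·0.7627) = 0.004520 hr

Final: 0.004520 hr


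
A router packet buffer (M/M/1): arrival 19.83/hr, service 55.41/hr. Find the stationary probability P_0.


ρ = 19.83/55.41 = 0.3579
P_n = (1−ρ)·ρ^n = (1 − 0.3579)·0.3579^0 = 0.6421·1.000000 = 0.642122

Final: 0.642122


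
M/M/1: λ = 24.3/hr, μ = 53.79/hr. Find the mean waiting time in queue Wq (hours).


ρ = 24.3/53.79 = 0.4518
Wq = ρ/(μ−λ) = 0.4518/(53.79 − 24.3) = 0.4518/29.49 = 0.01532 hr

Final: 0.01532 hr


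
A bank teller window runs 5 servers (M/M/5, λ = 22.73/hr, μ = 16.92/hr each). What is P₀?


a = λ/μ = 22.73/16.92 = 1.3434; ρ = a/c = 0.2687
Σ_{k=0}^{4} a^k/k! (terms k=0..4) = 1.00000 + 1.34338 + 0.90234 + 0.40406 + 0.13570 = 3.78548
Tail: a^5/(5!(1−ρ)) = 4.37517/(120·0.7313) = 0.04985
P₀ = 1/(3.78548 + 0.04985) = 1/3.83533 = 0.260734

Final: 0.260734


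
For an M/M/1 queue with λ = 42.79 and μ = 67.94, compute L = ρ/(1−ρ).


ρ = λ/μ = 42.79/67.94 = 0.6298
L = ρ/(1−ρ) = 0.6298/(1 − 0.6298) = 0.6298/0.3702 = 1.7014

Final: 1.7014


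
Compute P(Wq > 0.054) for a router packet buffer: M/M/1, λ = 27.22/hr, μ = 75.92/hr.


ρ = 27.22/75.92 = 0.3585
P(Wq > t) = ρ·e^{−(μ−λ)t} = 0.3585·e^{−2.6298}
= 0.3585·0.072093 = 0.025848

Final: 0.025848


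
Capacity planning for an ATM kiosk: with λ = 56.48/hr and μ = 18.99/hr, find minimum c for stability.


Stability requires cμ > λ ⇔ c > λ/μ.
λ/μ = 56.48/18.99 = 2.9742
Minimum integer c = ⌊2.9742⌋ + 1 = 3
Check: 3·18.99 = 56.97 > 56.48, while 2·18.99 = 37.98 ≤ 56.48

Final: 3 servers


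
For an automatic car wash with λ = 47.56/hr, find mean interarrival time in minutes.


Mean interarrival time = 1/λ = 1/47.56 hour = 0.02103 hour
In minutes: 0.02103 × 60 = 1.2616 min

Final: 1.2616 min


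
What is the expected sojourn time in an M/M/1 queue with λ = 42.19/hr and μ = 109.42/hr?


W = 1/(μ−λ) = 1/(109.42 − 42.19) = 1/67.23 = 0.01487 hr

Final: 0.01487 hr


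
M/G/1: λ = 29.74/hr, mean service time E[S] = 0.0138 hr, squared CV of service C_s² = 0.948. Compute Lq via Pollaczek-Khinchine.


ρ = λ·E[S] = 29.74·0.0138 = 0.4104
Lq = ρ²(1+C_s²)/(2(1−ρ)) = 0.1684·(1+0.948)/(2·0.5896)
= 0.1684·1.9480/1.1792 = 0.27826

Final: 0.27826


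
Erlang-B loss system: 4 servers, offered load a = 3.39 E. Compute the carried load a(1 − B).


B(4,3.39) = 0.248638 (Erlang-B)
Carried load = a(1 − B) = 3.39·(1 − 0.248638) = 3.39·0.751362 = 2.5471 E

Final: 2.5471 Erlangs


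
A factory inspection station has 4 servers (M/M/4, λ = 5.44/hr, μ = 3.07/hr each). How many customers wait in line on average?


a = λ/μ = 1.7720; ρ = a/4 = 0.4430
P₀ = 0.166478
Lq = P₀·a^c·ρ / (c!·(1−ρ)²) = 0.166478·9.85921·0.4430/(24·0.31025)
= 0.09765

Final: 0.09765


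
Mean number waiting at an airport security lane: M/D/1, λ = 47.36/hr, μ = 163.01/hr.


ρ = 47.36/163.01 = 0.2905
M/D/1: Lq = ρ²/(2(1−ρ)) = 0.08441/(2·0.7095) = 0.05949

Final: 0.05949


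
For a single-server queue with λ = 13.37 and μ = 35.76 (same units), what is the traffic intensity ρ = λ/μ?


ρ = λ/μ = 13.37/35.76 = 0.3739

Final: 0.3739


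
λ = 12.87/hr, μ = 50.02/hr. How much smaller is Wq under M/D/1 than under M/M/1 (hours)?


ρ = 12.87/50.02 = 0.2573
Wq(M/M/1) = ρ/(μ−λ) = 0.2573/37.15 = 0.006926 hr
Wq(M/D/1) = ρ/(2(μ−λ)) = 0.003463 hr
Savings = 0.006926 − 0.003463 = 0.003463 hr

Final: 0.003463 hr


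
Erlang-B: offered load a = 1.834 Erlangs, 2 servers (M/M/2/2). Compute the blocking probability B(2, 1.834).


B(c,a) = (a^c/c!) / Σ_{k=0}^{c} a^k/k!
a^2/2! = 1.681778
Σ terms (k=0..2): 1.00000 + 1.83400 + 1.68178 = 4.515778
B = 1.681778/4.515778 = 0.372423

Final: 0.372423


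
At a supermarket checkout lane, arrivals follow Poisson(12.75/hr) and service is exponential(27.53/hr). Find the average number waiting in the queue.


ρ = 12.75/27.53 = 0.4631
Lq = ρ²/(1−ρ) = 0.2145/0.5369 = 0.3995

Final: 0.3995


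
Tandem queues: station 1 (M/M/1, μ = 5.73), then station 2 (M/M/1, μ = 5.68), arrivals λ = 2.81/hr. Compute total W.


Each node sees arrival rate λ = 2.81/hr (tandem ⇒ throughput preserved).
W₁ = 1/(μ₁−λ) = 1/(5.73−2.81) = 0.34247 hr
W₂ = 1/(μ₂−λ) = 1/(5.68−2.81) = 0.34843 hr
W_total = W₁ + W₂ = 0.34247 + 0.34843 = 0.69090 hr

Final: 0.69090 hr


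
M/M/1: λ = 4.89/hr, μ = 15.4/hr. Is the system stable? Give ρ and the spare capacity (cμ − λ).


Total capacity cμ = 1·15.4 = 15.40/hr
ρ = λ/(cμ) = 4.89/15.40 = 0.3175
Stable ⇔ ρ < 1: YES
Spare capacity = cμ − λ = 15.40 − 4.89 = 10.51/hr

Final: ρ = 0.3175; stable; margin = 10.51/hr


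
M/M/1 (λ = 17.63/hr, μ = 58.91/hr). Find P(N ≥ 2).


ρ = 17.63/58.91 = 0.2993
P(N ≥ n) = ρ^n = 0.2993^2 = 0.089563

Final: 0.089563


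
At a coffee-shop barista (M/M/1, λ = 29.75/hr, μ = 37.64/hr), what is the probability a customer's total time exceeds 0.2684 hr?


W ~ Exponential(μ−λ) for M/M/1.
μ − λ = 37.64 − 29.75 = 7.8900
P(W > t) = e^{−(μ−λ)t} = e^{−2.1177} = 0.120311

Final: 0.120311


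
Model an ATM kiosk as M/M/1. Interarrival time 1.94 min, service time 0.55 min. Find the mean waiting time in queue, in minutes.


λ = 60/1.94 = 30.9278 /hr
μ = 60/0.55 = 109.0909 /hr
ρ = λ/μ = 30.9278/109.0909 = 0.2835
Wq = ρ/(μ−λ) = 0.2835/(109.0909−30.9278) = 0.003627 hr
In minutes: 0.003627·60 = 0.2176 min

Final: 0.2176 min


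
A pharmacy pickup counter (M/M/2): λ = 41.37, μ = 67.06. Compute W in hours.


a = 0.6169; ρ = 0.3085; P₀ = 0.528520
Lq = P₀·a^c·ρ/(c!(1−ρ)²) = 0.06487
Wq = Lq/λ = 0.06487/41.37 = 0.001568 hr
W = Wq + 1/μ = 0.001568 + 0.01491 = 0.01648 hr

Final: 0.01648 hr


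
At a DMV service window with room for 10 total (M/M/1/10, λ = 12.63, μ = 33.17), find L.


ρ = 12.63/33.17 = 0.3808
L = ρ[1 − (K+1)ρ^K + Kρ^(K+1)] / [(1−ρ)(1−ρ^(K+1))]
Numerator: 0.3808·(1 − 11·0.00006406 + 10·0.00002439) = 0.380590
Denominator: (0.6192)·(0.999976) = 0.619219
L = 0.380590/0.619219 = 0.6146

Final: 0.6146


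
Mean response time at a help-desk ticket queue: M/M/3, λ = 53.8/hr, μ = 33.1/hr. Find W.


a = 1.6254; ρ = 0.5418; P₀ = 0.181548
Lq = P₀·a^c·ρ/(c!(1−ρ)²) = 0.33528
Wq = Lq/λ = 0.33528/53.8 = 0.006232 hr
W = Wq + 1/μ = 0.006232 + 0.03021 = 0.03644 hr

Final: 0.03644 hr


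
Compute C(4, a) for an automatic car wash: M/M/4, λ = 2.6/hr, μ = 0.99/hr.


a = λ/μ = 2.6263; ρ = a/4 = 0.6566
P₀ = 0.063030 (from M/M/c formula)
C(c,a) = [a^c/(c!(1−ρ))]·P₀ = [47.57213/(24·0.3434)]·0.063030
= 5.77162·0.063030 = 0.363784

Final: 0.363784


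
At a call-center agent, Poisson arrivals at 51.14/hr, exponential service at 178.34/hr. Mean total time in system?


W = 1/(μ−λ) = 1/(178.34 − 51.14) = 1/127.20 = 0.007862 hr

Final: 0.007862 hr


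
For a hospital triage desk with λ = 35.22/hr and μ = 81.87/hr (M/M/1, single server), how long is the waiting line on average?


ρ = 35.22/81.87 = 0.4302
Lq = ρ²/(1−ρ) = 0.1851/0.5698 = 0.3248

Final: 0.3248


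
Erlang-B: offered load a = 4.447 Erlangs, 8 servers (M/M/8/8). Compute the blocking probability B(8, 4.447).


B(c,a) = (a^c/c!) / Σ_{k=0}^{c} a^k/k!
a^8/8! = 3.793294
Σ terms (k=0..8): 1.00000 + 4.44700 + 9.88790 + 14.65717 + 16.29511 + 14.49287 + 10.74163 + 6.82401 + 3.79329 = 82.138986
B = 3.793294/82.138986 = 0.046181

Final: 0.046181


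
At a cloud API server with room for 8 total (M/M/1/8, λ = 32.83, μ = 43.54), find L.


ρ = 32.83/43.54 = 0.7540
L = ρ[1 − (K+1)ρ^K + Kρ^(K+1)] / [(1−ρ)(1−ρ^(K+1))]
Numerator: 0.7540·(1 − 9·0.104486 + 8·0.078785) = 0.520198
Denominator: (0.2460)·(0.921215) = 0.226601
L = 0.520198/0.226601 = 2.2957

Final: 2.2957


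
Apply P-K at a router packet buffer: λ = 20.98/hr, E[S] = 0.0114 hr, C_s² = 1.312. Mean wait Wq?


ρ = λ·E[S] = 20.98·0.0114 = 0.2392
E[S²] = E[S]²(1+C_s²) = 0.0114²·(1+1.312) = 0.0003005
Wq = λ·E[S²]/(2(1−ρ)) = 20.98·0.0003005/(2·0.7608) = 0.004143 hr

Final: 0.004143 hr


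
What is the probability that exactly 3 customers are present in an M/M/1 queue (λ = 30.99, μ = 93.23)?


ρ = 30.99/93.23 = 0.3324
P_n = (1−ρ)·ρ^n = (1 − 0.3324)·0.3324^3 = 0.6676·0.036728 = 0.024519

Final: 0.024519


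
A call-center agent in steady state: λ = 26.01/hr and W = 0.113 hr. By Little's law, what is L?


L = λW = 26.01·0.113 = 2.9391

Final: 2.9391


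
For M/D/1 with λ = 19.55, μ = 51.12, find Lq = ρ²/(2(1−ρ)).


ρ = 19.55/51.12 = 0.3824
M/D/1: Lq = ρ²/(2(1−ρ)) = 0.1463/(2·0.6176) = 0.11841

Final: 0.11841


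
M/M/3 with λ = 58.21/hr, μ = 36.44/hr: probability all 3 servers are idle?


a = λ/μ = 58.21/36.44 = 1.5974; ρ = a/c = 0.5325
Σ_{k=0}^{2} a^k/k! (terms k=0..2) = 1.00000 + 1.59742 + 1.27588 = 3.87330
Tail: a^3/(3!(1−ρ)) = 4.07622/(6·0.4675) = 1.45312
P₀ = 1/(3.87330 + 1.45312) = 1/5.32641 = 0.187744

Final: 0.187744


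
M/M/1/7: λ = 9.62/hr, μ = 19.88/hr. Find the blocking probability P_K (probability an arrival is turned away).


ρ = λ/μ = 9.62/19.88 = 0.4839
P_K = (1−ρ)ρ^K/(1−ρ^(K+1)) = (0.5161·0.006213)/(1 − 0.003007)
= 0.003207/0.996993 = 0.003216

Final: 0.003216


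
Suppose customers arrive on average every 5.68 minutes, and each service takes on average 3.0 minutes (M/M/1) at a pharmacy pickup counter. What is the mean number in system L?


λ = 60/5.68 = 10.5634 /hr
μ = 60/3.0 = 20.0000 /hr
ρ = λ/μ = 10.5634/20.0000 = 0.5282
L = ρ/(1−ρ) = 0.5282/0.4718 = 1.1194

Final: 1.1194


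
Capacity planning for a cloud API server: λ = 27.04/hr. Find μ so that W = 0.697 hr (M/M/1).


W = 1/(μ−λ) ⇒ μ − λ = 1/W = 1/0.697 = 1.4347
μ = λ + 1/W = 27.04 + 1.4347 = 28.4747 per hr

Final: 28.4747 /hr


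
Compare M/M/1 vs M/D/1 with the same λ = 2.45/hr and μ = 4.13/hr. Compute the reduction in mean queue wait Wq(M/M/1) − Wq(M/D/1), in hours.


ρ = 2.45/4.13 = 0.5932
Wq(M/M/1) = ρ/(μ−λ) = 0.5932/1.68 = 0.35311 hr
Wq(M/D/1) = ρ/(2(μ−λ)) = 0.17655 hr
Savings = 0.35311 − 0.17655 = 0.17655 hr

Final: 0.17655 hr


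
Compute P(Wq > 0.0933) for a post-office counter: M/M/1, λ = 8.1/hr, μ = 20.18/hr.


ρ = 8.1/20.18 = 0.4014
P(Wq > t) = ρ·e^{−(μ−λ)t} = 0.4014·e^{−1.1271}
= 0.4014·0.323983 = 0.130043

Final: 0.130043


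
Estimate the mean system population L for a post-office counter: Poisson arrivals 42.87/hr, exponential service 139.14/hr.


ρ = λ/μ = 42.87/139.14 = 0.3081
L = ρ/(1−ρ) = 0.3081/(1 − 0.3081) = 0.3081/0.6919 = 0.4453

Final: 0.4453


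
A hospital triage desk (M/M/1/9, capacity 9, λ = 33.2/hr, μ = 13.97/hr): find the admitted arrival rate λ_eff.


ρ = 2.3765; P_K = (1−ρ)ρ^9/(1−ρ^10) = 0.579318
λ_eff = λ(1 − P_K) = 33.2·(1 − 0.579318) = 33.2·0.420682 = 13.9667 /hr

Final: 13.9667 /hr


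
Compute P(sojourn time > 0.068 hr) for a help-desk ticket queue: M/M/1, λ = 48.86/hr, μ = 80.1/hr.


W ~ Exponential(μ−λ) for M/M/1.
μ − λ = 80.1 − 48.86 = 31.2400
P(W > t) = e^{−(μ−λ)t} = e^{−2.1243} = 0.119514

Final: 0.119514


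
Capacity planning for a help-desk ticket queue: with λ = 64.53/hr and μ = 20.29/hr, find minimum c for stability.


Stability requires cμ > λ ⇔ c > λ/μ.
λ/μ = 64.53/20.29 = 3.1804
Minimum integer c = ⌊3.1804⌋ + 1 = 4
Check: 4·20.29 = 81.16 > 64.53, while 3·20.29 = 60.87 ≤ 64.53

Final: 4 servers


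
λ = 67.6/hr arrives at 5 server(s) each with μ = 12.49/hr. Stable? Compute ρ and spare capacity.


Total capacity cμ = 5·12.49 = 62.45/hr
ρ = λ/(cμ) = 67.6/62.45 = 1.0825
Stable ⇔ ρ < 1: NO
Spare capacity = cμ − λ = 62.45 − 67.6 = -5.15/hr

Final: ρ = 1.0825; unstable; margin = -5.15/hr


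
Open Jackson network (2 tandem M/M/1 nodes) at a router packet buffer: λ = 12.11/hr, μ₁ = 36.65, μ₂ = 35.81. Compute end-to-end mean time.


Each node sees arrival rate λ = 12.11/hr (tandem ⇒ throughput preserved).
W₁ = 1/(μ₁−λ) = 1/(36.65−12.11) = 0.04075 hr
W₂ = 1/(μ₂−λ) = 1/(35.81−12.11) = 0.04219 hr
W_total = W₁ + W₂ = 0.04075 + 0.04219 = 0.08294 hr

Final: 0.08294 hr


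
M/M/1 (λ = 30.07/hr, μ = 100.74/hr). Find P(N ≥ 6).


ρ = 30.07/100.74 = 0.2985
P(N ≥ n) = ρ^n = 0.2985^6 = 0.0007073

Final: 0.0007073


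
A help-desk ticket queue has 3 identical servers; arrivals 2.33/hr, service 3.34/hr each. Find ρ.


ρ = λ/(cμ) = 2.33/(3·3.34) = 2.33/10.02 = 0.2325

Final: 0.2325


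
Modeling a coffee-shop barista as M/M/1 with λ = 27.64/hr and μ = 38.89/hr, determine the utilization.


ρ = λ/μ = 27.64/38.89 = 0.7107

Final: 0.7107


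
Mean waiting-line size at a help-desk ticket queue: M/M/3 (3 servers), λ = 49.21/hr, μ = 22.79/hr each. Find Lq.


a = λ/μ = 2.1593; ρ = a/3 = 0.7198
P₀ = 0.087123
Lq = P₀·a^c·ρ / (c!·(1−ρ)²) = 0.087123·10.06763·0.7198/(6·0.07853)
= 1.33979

Final: 1.33979


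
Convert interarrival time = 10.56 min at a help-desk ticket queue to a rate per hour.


λ = 1/(interarrival time) in consistent units.
1 hour = 60 min, so λ = 60/10.56 = 5.6818 per hour

Final: 5.6818 /hr


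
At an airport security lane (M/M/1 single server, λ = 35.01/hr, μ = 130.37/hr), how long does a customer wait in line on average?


ρ = 35.01/130.37 = 0.2685
Wq = ρ/(μ−λ) = 0.2685/(130.37 − 35.01) = 0.2685/95.36 = 0.002816 hr

Final: 0.002816 hr


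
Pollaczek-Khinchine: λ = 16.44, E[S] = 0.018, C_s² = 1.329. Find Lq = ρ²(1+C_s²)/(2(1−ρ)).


ρ = λ·E[S] = 16.44·0.018 = 0.2959
Lq = ρ²(1+C_s²)/(2(1−ρ)) = 0.08757·(1+1.329)/(2·0.7041)
= 0.08757·2.3290/1.4082 = 0.14483

Final: 0.14483


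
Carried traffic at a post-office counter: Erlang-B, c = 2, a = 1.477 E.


B(2,1.477) = 0.305728 (Erlang-B)
Carried load = a(1 − B) = 1.477·(1 − 0.305728) = 1.477·0.694272 = 1.0254 E

Final: 1.0254 Erlangs


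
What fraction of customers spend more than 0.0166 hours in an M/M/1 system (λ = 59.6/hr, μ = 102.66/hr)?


W ~ Exponential(μ−λ) for M/M/1.
μ − λ = 102.66 − 59.6 = 43.0600
P(W > t) = e^{−(μ−λ)t} = e^{−0.7148} = 0.489292

Final: 0.489292


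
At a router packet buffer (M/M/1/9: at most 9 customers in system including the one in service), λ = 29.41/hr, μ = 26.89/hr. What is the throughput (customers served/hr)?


ρ = 1.0937; P_K = (1−ρ)ρ^9/(1−ρ^10) = 0.144807
λ_eff = λ(1 − P_K) = 29.41·(1 − 0.144807) = 29.41·0.855193 = 25.1512 /hr

Final: 25.1512 /hr


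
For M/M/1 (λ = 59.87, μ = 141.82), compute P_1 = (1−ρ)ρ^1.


ρ = 59.87/141.82 = 0.4222
P_n = (1−ρ)·ρ^n = (1 − 0.4222)·0.4222^1 = 0.5778·0.422155 = 0.243940

Final: 0.243940


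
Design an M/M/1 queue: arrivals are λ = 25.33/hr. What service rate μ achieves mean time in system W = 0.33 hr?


W = 1/(μ−λ) ⇒ μ − λ = 1/W = 1/0.33 = 3.0303
μ = λ + 1/W = 25.33 + 3.0303 = 28.3603 per hr

Final: 28.3603 /hr


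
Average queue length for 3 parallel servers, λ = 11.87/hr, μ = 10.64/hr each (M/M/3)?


a = λ/μ = 1.1156; ρ = a/3 = 0.3719
P₀ = 0.321928
Lq = P₀·a^c·ρ / (c!·(1−ρ)²) = 0.321928·1.38844·0.3719/(6·0.39455)
= 0.07021

Final: 0.07021


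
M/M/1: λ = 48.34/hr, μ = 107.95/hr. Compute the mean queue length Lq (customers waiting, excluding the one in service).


ρ = 48.34/107.95 = 0.4478
Lq = ρ²/(1−ρ) = 0.2005/0.5522 = 0.3631

Final: 0.3631


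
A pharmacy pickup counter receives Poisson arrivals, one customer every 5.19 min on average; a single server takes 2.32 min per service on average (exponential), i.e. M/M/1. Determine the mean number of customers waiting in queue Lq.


λ = 60/5.19 = 11.5607 /hr
μ = 60/2.32 = 25.8621 /hr
ρ = λ/μ = 11.5607/25.8621 = 0.4470
Lq = ρ²/(1−ρ) = 0.1998/0.5530 = 0.3613

Final: 0.3613


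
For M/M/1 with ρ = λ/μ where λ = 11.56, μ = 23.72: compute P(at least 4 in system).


ρ = 11.56/23.72 = 0.4874
P(N ≥ n) = ρ^n = 0.4874^4 = 0.056412

Final: 0.056412


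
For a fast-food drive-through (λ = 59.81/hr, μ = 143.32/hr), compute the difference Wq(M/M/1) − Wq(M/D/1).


ρ = 59.81/143.32 = 0.4173
Wq(M/M/1) = ρ/(μ−λ) = 0.4173/83.51 = 0.004997 hr
Wq(M/D/1) = ρ/(2(μ−λ)) = 0.002499 hr
Savings = 0.004997 − 0.002499 = 0.002499 hr

Final: 0.002499 hr


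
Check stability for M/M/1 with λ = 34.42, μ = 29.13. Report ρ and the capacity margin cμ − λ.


Total capacity cμ = 1·29.13 = 29.13/hr
ρ = λ/(cμ) = 34.42/29.13 = 1.1816
Stable ⇔ ρ < 1: NO
Spare capacity = cμ − λ = 29.13 − 34.42 = -5.29/hr

Final: ρ = 1.1816; unstable; margin = -5.29/hr


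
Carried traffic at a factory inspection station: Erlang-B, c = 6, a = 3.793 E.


B(6,3.793) = 0.102414 (Erlang-B)
Carried load = a(1 − B) = 3.793·(1 − 0.102414) = 3.793·0.897586 = 3.4045 E

Final: 3.4045 Erlangs


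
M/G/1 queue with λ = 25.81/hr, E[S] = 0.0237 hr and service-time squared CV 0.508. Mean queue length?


ρ = λ·E[S] = 25.81·0.0237 = 0.6117
Lq = ρ²(1+C_s²)/(2(1−ρ)) = 0.3742·(1+0.508)/(2·0.3883)
= 0.3742·1.5080/0.7766 = 0.72656

Final: 0.72656


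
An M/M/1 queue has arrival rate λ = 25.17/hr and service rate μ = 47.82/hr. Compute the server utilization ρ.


ρ = λ/μ = 25.17/47.82 = 0.5263

Final: 0.5263


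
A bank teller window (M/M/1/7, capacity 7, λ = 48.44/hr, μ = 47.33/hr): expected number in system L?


ρ = 48.44/47.33 = 1.0235
L = ρ[1 − (K+1)ρ^K + Kρ^(K+1)] / [(1−ρ)(1−ρ^(K+1))]
Numerator: 1.0235·(1 − 8·1.176179 + 7·1.203763) = 0.017307
Denominator: (-0.02345)·(-0.203763) = 0.004779
L = 0.017307/0.004779 = 3.6216

Final: 3.6216


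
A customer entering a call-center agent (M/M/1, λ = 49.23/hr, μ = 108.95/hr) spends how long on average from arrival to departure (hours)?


W = 1/(μ−λ) = 1/(108.95 − 49.23) = 1/59.72 = 0.01674 hr

Final: 0.01674 hr


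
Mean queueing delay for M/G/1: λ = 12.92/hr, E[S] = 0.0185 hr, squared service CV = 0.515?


ρ = λ·E[S] = 12.92·0.0185 = 0.2390
E[S²] = E[S]²(1+C_s²) = 0.0185²·(1+0.515) = 0.0005185
Wq = λ·E[S²]/(2(1−ρ)) = 12.92·0.0005185/(2·0.7610) = 0.004402 hr

Final: 0.004402 hr


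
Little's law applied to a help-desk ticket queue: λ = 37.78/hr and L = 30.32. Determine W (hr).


W = L/λ = 30.32/37.78 = 0.8025 hr

Final: 0.8025 hr


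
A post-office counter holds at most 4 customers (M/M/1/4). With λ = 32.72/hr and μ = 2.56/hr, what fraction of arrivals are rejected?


ρ = λ/μ = 32.72/2.56 = 12.7812
P_K = (1−ρ)ρ^K/(1−ρ^(K+1)) = (-11.7812·26686.604463)/(1 − 341088.163288)
= -314401.558825/-341087.163288 = 0.921763

Final: 0.921763


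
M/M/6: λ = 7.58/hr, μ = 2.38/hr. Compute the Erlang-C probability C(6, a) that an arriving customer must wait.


a = λ/μ = 3.1849; ρ = a/6 = 0.5308
P₀ = 0.040407 (from M/M/c formula)
C(c,a) = [a^c/(c!(1−ρ))]·P₀ = [1043.64667/(720·0.4692)]·0.040407
= 3.08940·0.040407 = 0.124834

Final: 0.124834


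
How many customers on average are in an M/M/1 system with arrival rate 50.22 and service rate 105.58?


ρ = λ/μ = 50.22/105.58 = 0.4757
L = ρ/(1−ρ) = 0.4757/(1 − 0.4757) = 0.4757/0.5243 = 0.9072

Final: 0.9072


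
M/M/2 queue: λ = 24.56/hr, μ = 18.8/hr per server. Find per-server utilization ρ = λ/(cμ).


ρ = λ/(cμ) = 24.56/(2·18.8) = 24.56/37.60 = 0.6532

Final: 0.6532


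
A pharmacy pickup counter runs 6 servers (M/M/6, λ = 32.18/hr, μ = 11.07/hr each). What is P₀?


a = λ/μ = 32.18/11.07 = 2.9070; ρ = a/c = 0.4845
Σ_{k=0}^{5} a^k/k! (terms k=0..5) = 1.00000 + 2.90696 + 4.22520 + 4.09415 + 2.97538 + 1.72986 = 16.93154
Tail: a^6/(6!(1−ρ)) = 603.43502/(720·0.5155) = 1.62579
P₀ = 1/(16.93154 + 1.62579) = 1/18.55733 = 0.053887

Final: 0.053887


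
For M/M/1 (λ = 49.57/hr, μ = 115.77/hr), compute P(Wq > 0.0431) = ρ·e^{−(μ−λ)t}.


ρ = 49.57/115.77 = 0.4282
P(Wq > t) = ρ·e^{−(μ−λ)t} = 0.4282·e^{−2.8532}
= 0.4282·0.057658 = 0.024688

Final: 0.024688


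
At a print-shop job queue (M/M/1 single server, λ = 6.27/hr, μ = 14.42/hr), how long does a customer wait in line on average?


ρ = 6.27/14.42 = 0.4348
Wq = ρ/(μ−λ) = 0.4348/(14.42 − 6.27) = 0.4348/8.15 = 0.05335 hr

Final: 0.05335 hr


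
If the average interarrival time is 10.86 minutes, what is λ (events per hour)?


λ = 1/(interarrival time) in consistent units.
1 hour = 60 min, so λ = 60/10.86 = 5.5249 per hour

Final: 5.5249 /hr


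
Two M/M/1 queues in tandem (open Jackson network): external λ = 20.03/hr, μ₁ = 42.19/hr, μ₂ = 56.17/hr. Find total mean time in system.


Each node sees arrival rate λ = 20.03/hr (tandem ⇒ throughput preserved).
W₁ = 1/(μ₁−λ) = 1/(42.19−20.03) = 0.04513 hr
W₂ = 1/(μ₂−λ) = 1/(56.17−20.03) = 0.02767 hr
W_total = W₁ + W₂ = 0.04513 + 0.02767 = 0.07280 hr

Final: 0.07280 hr


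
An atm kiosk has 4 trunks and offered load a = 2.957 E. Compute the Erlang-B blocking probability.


B(c,a) = (a^c/c!) / Σ_{k=0}^{c} a^k/k!
a^4/4! = 3.185621
Σ terms (k=0..4): 1.00000 + 2.95700 + 4.37192 + 4.30926 + 3.18562 = 15.823805
B = 3.185621/15.823805 = 0.201318

Final: 0.201318


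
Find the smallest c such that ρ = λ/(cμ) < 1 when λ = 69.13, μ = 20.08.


Stability requires cμ > λ ⇔ c > λ/μ.
λ/μ = 69.13/20.08 = 3.4427
Minimum integer c = ⌊3.4427⌋ + 1 = 4
Check: 4·20.08 = 80.32 > 69.13, while 3·20.08 = 60.24 ≤ 69.13

Final: 4 servers


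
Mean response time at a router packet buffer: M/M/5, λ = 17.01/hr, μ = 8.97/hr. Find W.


a = 1.8963; ρ = 0.3793; P₀ = 0.149278
Lq = P₀·a^c·ρ/(c!(1−ρ)²) = 0.03003
Wq = Lq/λ = 0.03003/17.01 = 0.001765 hr
W = Wq + 1/μ = 0.001765 + 0.11148 = 0.11325 hr

Final: 0.11325 hr


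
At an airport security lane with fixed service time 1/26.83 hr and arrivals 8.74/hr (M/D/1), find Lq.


ρ = 8.74/26.83 = 0.3258
M/D/1: Lq = ρ²/(2(1−ρ)) = 0.1061/(2·0.6742) = 0.07869

Final: 0.07869


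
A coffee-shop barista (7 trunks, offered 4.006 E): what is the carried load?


B(7,4.006) = 0.063055 (Erlang-B)
Carried load = a(1 − B) = 4.006·(1 − 0.063055) = 4.006·0.936945 = 3.7534 E

Final: 3.7534 Erlangs


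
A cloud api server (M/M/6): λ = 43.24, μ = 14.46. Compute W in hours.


a = 2.9903; ρ = 0.4984; P₀ = 0.049452
Lq = P₀·a^c·ρ/(c!(1−ρ)²) = 0.09727
Wq = Lq/λ = 0.09727/43.24 = 0.002250 hr
W = Wq + 1/μ = 0.002250 + 0.06916 = 0.07141 hr

Final: 0.07141 hr
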